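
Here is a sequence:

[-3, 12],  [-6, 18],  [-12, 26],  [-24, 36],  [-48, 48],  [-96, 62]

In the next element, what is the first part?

-192

First part: -3, -6, -12, -24, -48, -96 → -192 (×2 each step).
Second part: 12, 18, 26, 36, 48, 62 → 78 (differences are 6, 8, 10, … (increasing by 2 each time)).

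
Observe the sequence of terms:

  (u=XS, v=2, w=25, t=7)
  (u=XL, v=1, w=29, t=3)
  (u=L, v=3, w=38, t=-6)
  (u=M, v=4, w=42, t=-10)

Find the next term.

(u=S, v=7, w=51, t=-19)

U: runs backward through clothing sizes XS→XL; XS, XL, L, M → S.
V: 2, 1, 3, 4 → 7 (each term is the sum of the two before it).
W — alternating steps +4, +9, +4, +9, …: 25, 29, 38, 42 → 51.
T: together with the w always sums to 32, so 7, 3, -6, -10 → -19.
Putting it together: (u=S, v=7, w=51, t=-19).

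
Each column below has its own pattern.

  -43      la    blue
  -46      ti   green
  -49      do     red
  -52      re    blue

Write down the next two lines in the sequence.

First component goes -43, -46, -49, -52 → -55 → -58 (−3 each step).
Note goes la, ti, do, re → mi → fa (runs through the solfège scale do→ti).
Colour — repeats blue → green → red: blue, green, red, blue → green → red.
So the next two lines are -55  mi  green and -58  fa  red.

-55  mi  green; -58  fa  red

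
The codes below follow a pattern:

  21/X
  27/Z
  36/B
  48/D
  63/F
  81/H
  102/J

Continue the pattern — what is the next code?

126/L

First component: 21, 27, 36, 48, 63, 81, 102 → 126 (differences are 6, 9, 12, … (increasing by 3 each time)).
For the letter, letters move forward 2 places in the alphabet, wrapping Z→A: X, Z, B, D, F, H, J → L.
Combining the parts gives 126/L.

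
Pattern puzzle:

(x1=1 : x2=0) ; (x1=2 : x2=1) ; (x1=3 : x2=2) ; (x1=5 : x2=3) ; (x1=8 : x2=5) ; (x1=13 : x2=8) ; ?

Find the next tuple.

X1: each term is the sum of the two before it, so 1, 2, 3, 5, 8, 13 → 21.
X2: always the previous value of the x1, so 0, 1, 2, 3, 5, 8 → 13.
Putting it together: (x1=21 : x2=13).

(x1=21 : x2=13)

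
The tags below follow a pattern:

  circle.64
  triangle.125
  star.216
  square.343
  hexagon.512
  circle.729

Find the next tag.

Shape: repeats circle → triangle → star → square → hexagon; circle, triangle, star, square, hexagon, circle → triangle.
Second component goes 64, 125, 216, 343, 512, 729 → 1000 (perfect cubes: 4³, 5³, 6³, …).
Combining the parts gives triangle.1000.

triangle.1000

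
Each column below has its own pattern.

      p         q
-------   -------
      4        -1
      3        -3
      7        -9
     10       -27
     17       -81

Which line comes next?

For the column p, each term is the sum of the two before it: 4, 3, 7, 10, 17 → 27.
Column q: -1, -3, -9, -27, -81 → -243 (×3 each step).
Putting it together: 27  -243.

27  -243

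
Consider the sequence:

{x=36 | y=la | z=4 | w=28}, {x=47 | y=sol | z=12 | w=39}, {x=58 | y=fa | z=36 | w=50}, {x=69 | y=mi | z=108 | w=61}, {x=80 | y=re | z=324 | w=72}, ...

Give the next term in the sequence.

{x=91 | y=do | z=972 | w=83}

X: +11 each step; 36, 47, 58, 69, 80 → 91.
Y: runs backward through the solfège scale do→ti; la, sol, fa, mi, re → do.
For the z, ×3 each step: 4, 12, 36, 108, 324 → 972.
W: 28, 39, 50, 61, 72 → 83 (always 8 less than the x).
Putting it together: {x=91 | y=do | z=972 | w=83}.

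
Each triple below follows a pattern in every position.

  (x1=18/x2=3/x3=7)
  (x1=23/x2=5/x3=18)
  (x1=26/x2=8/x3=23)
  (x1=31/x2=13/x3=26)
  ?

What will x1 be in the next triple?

X1: alternating steps +5, +3, +5, +3, …, so 18, 23, 26, 31 → 34.

34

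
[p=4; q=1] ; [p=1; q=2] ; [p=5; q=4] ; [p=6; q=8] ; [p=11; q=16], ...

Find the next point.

P: 4, 1, 5, 6, 11 → 17 (each term is the sum of the two before it).
Q — ×2 each step: 1, 2, 4, 8, 16 → 32.
Combining the parts gives [p=17; q=32].

[p=17; q=32]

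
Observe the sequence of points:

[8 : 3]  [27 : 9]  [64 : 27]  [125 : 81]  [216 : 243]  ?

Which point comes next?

[343 : 729]

First part: perfect cubes: 2³, 3³, 4³, …, so 8, 27, 64, 125, 216 → 343.
Second part — ×3 each step: 3, 9, 27, 81, 243 → 729.
Combining the parts gives [343 : 729].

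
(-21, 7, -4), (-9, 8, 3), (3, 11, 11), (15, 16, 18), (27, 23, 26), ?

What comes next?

(39, 32, 33)

For the first slot, +12 each step: -21, -9, 3, 15, 27 → 39.
For the second slot, differences are 1, 3, 5, … (increasing by 2 each time): 7, 8, 11, 16, 23 → 32.
Third slot — alternating steps +7, +8, +7, +8, …: -4, 3, 11, 18, 26 → 33.
Combining the parts gives (39, 32, 33).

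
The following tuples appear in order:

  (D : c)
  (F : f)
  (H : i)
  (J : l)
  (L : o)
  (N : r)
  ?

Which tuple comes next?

(P : u)

First letter: letters move forward 2 places in the alphabet, so D, F, H, J, L, N → P.
Second letter: letters move forward 3 places in the alphabet; c, f, i, l, o, r → u.
So the next tuple is (P : u).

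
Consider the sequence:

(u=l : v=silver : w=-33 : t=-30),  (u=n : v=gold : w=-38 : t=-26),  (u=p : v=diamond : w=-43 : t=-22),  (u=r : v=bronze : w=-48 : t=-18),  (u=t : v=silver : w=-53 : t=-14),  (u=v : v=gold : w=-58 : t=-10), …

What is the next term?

U: letters move forward 2 places in the alphabet, so l, n, p, r, t, v → x.
V: repeats silver → gold → diamond → bronze; silver, gold, diamond, bronze, silver, gold → diamond.
W: -33, -38, -43, -48, -53, -58 → -63 (−5 each step).
T — +4 each step: -30, -26, -22, -18, -14, -10 → -6.
So the next term is (u=x : v=diamond : w=-63 : t=-6).

(u=x : v=diamond : w=-63 : t=-6)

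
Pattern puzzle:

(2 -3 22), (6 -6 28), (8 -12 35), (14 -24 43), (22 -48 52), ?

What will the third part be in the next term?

Third part: 22, 28, 35, 43, 52 → 62 (differences are 6, 7, 8, … (increasing by 1 each time)).

62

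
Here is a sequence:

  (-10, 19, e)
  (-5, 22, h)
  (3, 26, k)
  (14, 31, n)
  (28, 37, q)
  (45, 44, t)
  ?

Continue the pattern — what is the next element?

(65, 52, w)

First entry goes -10, -5, 3, 14, 28, 45 → 65 (differences are 5, 8, 11, … (increasing by 3 each time)).
Second entry goes 19, 22, 26, 31, 37, 44 → 52 (differences are 3, 4, 5, … (increasing by 1 each time)).
Letter: letters move forward 3 places in the alphabet; e, h, k, n, q, t → w.
Putting it together: (65, 52, w).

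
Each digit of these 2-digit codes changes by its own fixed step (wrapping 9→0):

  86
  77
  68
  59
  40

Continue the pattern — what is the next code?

31

First digit — −1 each step, mod 10: 8, 7, 6, 5, 4 → 3.
Second digit — +1 each step, mod 10: 6, 7, 8, 9, 0 → 1.
Combining the parts gives 31.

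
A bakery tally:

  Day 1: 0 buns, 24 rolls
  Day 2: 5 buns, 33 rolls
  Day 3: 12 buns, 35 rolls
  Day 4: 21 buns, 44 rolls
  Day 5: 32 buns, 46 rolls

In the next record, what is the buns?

Buns: 0, 5, 12, 21, 32 → 45 (differences are 5, 7, 9, … (increasing by 2 each time)).
Rolls: alternating steps +9, +2, +9, +2, …; 24, 33, 35, 44, 46 → 55.

45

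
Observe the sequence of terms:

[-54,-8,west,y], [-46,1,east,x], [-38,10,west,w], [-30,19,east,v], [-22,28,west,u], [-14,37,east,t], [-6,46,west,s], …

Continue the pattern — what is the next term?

[2,55,east,r]

First value: -54, -46, -38, -30, -22, -14, -6 → 2 (+8 each step).
For the second value, +9 each step: -8, 1, 10, 19, 28, 37, 46 → 55.
Direction: west, east, west, east, west, east, west → east (alternates west ↔ east).
For the letter, letters move back 1 place in the alphabet: y, x, w, v, u, t, s → r.
So the next term is [2,55,east,r].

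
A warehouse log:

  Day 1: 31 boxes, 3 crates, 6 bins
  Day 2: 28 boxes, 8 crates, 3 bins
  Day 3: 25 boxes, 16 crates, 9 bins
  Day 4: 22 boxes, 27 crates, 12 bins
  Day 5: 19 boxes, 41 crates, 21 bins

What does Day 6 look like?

16 boxes, 58 crates, 33 bins

For the boxes, −3 each step: 31, 28, 25, 22, 19 → 16.
Crates: 3, 8, 16, 27, 41 → 58 (differences are 5, 8, 11, … (increasing by 3 each time)).
Bins: each term is the sum of the two before it; 6, 3, 9, 12, 21 → 33.
So the next row is 16 boxes, 58 crates, 33 bins.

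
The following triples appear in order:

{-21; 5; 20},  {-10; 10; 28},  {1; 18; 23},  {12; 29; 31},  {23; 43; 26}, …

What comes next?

First component: -21, -10, 1, 12, 23 → 34 (+11 each step).
Second component: differences are 5, 8, 11, … (increasing by 3 each time), so 5, 10, 18, 29, 43 → 60.
For the third component, alternating steps +8, −5, +8, −5, …: 20, 28, 23, 31, 26 → 34.
Combining the parts gives {34; 60; 34}.

{34; 60; 34}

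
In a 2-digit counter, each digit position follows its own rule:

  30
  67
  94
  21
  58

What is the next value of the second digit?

5

Second digit: −3 each step, mod 10, so 0, 7, 4, 1, 8 → 5.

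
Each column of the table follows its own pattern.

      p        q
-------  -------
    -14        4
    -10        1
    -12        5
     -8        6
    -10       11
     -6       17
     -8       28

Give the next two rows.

Column p — alternating steps +4, −2, +4, −2, …: -14, -10, -12, -8, -10, -6, -8 → -4 → -6.
Column q goes 4, 1, 5, 6, 11, 17, 28 → 45 → 73 (each term is the sum of the two before it).
Putting the parts together: -4  45 and then -6  73.

-4  45; -6  73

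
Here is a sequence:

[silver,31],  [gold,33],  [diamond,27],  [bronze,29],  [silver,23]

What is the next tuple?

Rank goes silver, gold, diamond, bronze, silver → gold (repeats silver → gold → diamond → bronze).
Second entry — alternating steps +2, −6, +2, −6, …: 31, 33, 27, 29, 23 → 25.
So the next tuple is [gold,25].

[gold,25]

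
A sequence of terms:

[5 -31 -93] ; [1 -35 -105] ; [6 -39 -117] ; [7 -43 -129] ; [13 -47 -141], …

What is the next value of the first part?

20

For the first part, each term is the sum of the two before it: 5, 1, 6, 7, 13 → 20.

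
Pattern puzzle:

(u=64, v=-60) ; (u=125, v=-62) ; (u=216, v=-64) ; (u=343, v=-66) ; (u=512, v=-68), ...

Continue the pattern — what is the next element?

U: 64, 125, 216, 343, 512 → 729 (perfect cubes: 4³, 5³, 6³, …).
V: −2 each step, so -60, -62, -64, -66, -68 → -70.
Combining the parts gives (u=729, v=-70).

(u=729, v=-70)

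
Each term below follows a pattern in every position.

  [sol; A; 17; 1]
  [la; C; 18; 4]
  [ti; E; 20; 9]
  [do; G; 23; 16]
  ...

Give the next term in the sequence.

Note: runs through the solfège scale do→ti, so sol, la, ti, do → re.
Letter: letters move forward 2 places in the alphabet; A, C, E, G → I.
Third slot — differences are 1, 2, 3, … (increasing by 1 each time): 17, 18, 20, 23 → 27.
For the fourth slot, perfect squares: 1², 2², 3², …: 1, 4, 9, 16 → 25.
So the next term is [re; I; 27; 25].

[re; I; 27; 25]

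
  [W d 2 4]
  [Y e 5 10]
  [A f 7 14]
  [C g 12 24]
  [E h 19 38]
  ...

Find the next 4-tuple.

First letter — letters move forward 2 places in the alphabet, wrapping Z→A: W, Y, A, C, E → G.
Second letter — letters move forward 1 place in the alphabet: d, e, f, g, h → i.
Third component goes 2, 5, 7, 12, 19 → 31 (each term is the sum of the two before it).
For the fourth component, always 2 × the third component: 4, 10, 14, 24, 38 → 62.
So the next 4-tuple is [G i 31 62].

[G i 31 62]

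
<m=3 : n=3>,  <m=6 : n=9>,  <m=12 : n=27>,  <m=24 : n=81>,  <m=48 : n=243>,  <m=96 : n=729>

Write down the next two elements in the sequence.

For the m, ×2 each step: 3, 6, 12, 24, 48, 96 → 192 → 384.
For the n, ×3 each step: 3, 9, 27, 81, 243, 729 → 2187 → 6561.
So the next two elements are <m=192 : n=2187> and <m=384 : n=6561>.

<m=192 : n=2187>, <m=384 : n=6561>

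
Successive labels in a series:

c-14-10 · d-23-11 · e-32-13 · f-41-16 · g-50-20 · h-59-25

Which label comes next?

Letter — letters move forward 1 place in the alphabet: c, d, e, f, g, h → i.
Second component: +9 each step; 14, 23, 32, 41, 50, 59 → 68.
Third component goes 10, 11, 13, 16, 20, 25 → 31 (differences are 1, 2, 3, … (increasing by 1 each time)).
Combining the parts gives i-68-31.

i-68-31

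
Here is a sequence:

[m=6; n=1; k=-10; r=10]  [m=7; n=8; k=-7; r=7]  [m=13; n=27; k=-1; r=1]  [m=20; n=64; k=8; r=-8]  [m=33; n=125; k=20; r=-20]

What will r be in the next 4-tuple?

-35

K: -10, -7, -1, 8, 20 → 35 (differences are 3, 6, 9, … (increasing by 3 each time)).
For the r, always the negative of the k: 10, 7, 1, -8, -20 → -35.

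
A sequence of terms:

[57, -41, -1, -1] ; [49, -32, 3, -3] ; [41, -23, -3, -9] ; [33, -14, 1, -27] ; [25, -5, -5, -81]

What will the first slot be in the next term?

First slot goes 57, 49, 41, 33, 25 → 17 (−8 each step).
Second slot: +9 each step; -41, -32, -23, -14, -5 → 4.
Third slot — alternating steps +4, −6, +4, −6, …: -1, 3, -3, 1, -5 → -1.
Fourth slot goes -1, -3, -9, -27, -81 → -243 (×3 each step).

17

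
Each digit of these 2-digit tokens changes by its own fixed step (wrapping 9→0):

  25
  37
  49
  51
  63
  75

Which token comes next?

87

For the first digit, +1 each step, mod 10: 2, 3, 4, 5, 6, 7 → 8.
Second digit: +2 each step, mod 10; 5, 7, 9, 1, 3, 5 → 7.
Putting it together: 87.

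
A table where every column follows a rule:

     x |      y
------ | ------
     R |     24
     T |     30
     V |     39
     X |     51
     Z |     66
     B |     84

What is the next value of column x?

D

For the column x, letters move forward 2 places in the alphabet, wrapping Z→A: R, T, V, X, Z, B → D.
Column y goes 24, 30, 39, 51, 66, 84 → 105 (differences are 6, 9, 12, … (increasing by 3 each time)).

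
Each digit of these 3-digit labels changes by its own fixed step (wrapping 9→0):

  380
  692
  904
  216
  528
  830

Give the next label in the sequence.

142

For the first digit, +3 each step, mod 10: 3, 6, 9, 2, 5, 8 → 1.
For the second digit, +1 each step, mod 10: 8, 9, 0, 1, 2, 3 → 4.
Third digit goes 0, 2, 4, 6, 8, 0 → 2 (+2 each step, mod 10).
So the next label is 142.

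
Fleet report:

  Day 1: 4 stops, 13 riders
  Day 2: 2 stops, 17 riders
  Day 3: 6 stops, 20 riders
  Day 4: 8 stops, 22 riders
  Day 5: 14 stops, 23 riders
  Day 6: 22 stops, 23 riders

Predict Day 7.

36 stops, 22 riders

Stops: each term is the sum of the two before it, so 4, 2, 6, 8, 14, 22 → 36.
Riders — differences are 4, 3, 2, … (decreasing by 1 each time): 13, 17, 20, 22, 23, 23 → 22.
So the next line is 36 stops, 22 riders.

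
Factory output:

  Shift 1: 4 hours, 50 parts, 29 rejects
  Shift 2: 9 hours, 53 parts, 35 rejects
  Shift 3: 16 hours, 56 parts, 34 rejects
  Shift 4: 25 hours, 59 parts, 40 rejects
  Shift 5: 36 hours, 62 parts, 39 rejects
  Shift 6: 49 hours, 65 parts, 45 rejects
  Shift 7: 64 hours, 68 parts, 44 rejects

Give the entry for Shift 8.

81 hours, 71 parts, 50 rejects

Hours — perfect squares: 2², 3², 4², …: 4, 9, 16, 25, 36, 49, 64 → 81.
Parts — +3 each step: 50, 53, 56, 59, 62, 65, 68 → 71.
For the rejects, alternating steps +6, −1, +6, −1, …: 29, 35, 34, 40, 39, 45, 44 → 50.
So the next line is 81 hours, 71 parts, 50 rejects.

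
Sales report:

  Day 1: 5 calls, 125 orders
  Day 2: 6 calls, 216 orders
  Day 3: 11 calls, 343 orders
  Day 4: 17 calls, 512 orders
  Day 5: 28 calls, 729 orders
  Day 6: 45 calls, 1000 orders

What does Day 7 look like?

73 calls, 1331 orders

Calls: each term is the sum of the two before it, so 5, 6, 11, 17, 28, 45 → 73.
Orders — perfect cubes: 5³, 6³, 7³, …: 125, 216, 343, 512, 729, 1000 → 1331.
So the next line is 73 calls, 1331 orders.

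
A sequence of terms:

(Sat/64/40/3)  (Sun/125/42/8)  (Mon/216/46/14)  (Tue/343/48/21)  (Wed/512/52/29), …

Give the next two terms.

For the day, runs through the weekdays Mon→Sun: Sat, Sun, Mon, Tue, Wed → Thu → Fri.
Second coordinate: 64, 125, 216, 343, 512 → 729 → 1000 (perfect cubes: 4³, 5³, 6³, …).
Third coordinate goes 40, 42, 46, 48, 52 → 54 → 58 (alternating steps +2, +4, +2, +4, …).
Fourth coordinate goes 3, 8, 14, 21, 29 → 38 → 48 (differences are 5, 6, 7, … (increasing by 1 each time)).
So the next two terms are (Thu/729/54/38) and (Fri/1000/58/48).

(Thu/729/54/38), (Fri/1000/58/48)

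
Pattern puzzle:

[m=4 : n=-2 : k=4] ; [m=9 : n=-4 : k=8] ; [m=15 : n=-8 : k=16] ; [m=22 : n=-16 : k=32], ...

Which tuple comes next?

[m=30 : n=-32 : k=64]

M: 4, 9, 15, 22 → 30 (differences are 5, 6, 7, … (increasing by 1 each time)).
For the n, ×2 each step: -2, -4, -8, -16 → -32.
K: 4, 8, 16, 32 → 64 (×2 each step).
Putting it together: [m=30 : n=-32 : k=64].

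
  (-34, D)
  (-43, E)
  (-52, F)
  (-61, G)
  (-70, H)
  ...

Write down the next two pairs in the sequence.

(-79, I), (-88, J)

First part: −9 each step, so -34, -43, -52, -61, -70 → -79 → -88.
For the letter, letters move forward 1 place in the alphabet: D, E, F, G, H → I → J.
So the next two pairs are (-79, I) and (-88, J).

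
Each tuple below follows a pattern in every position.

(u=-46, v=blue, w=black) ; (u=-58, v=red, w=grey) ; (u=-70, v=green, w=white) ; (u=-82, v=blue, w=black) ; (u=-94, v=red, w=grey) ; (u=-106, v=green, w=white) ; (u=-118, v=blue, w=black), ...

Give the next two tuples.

(u=-130, v=red, w=grey), (u=-142, v=green, w=white)

U: -46, -58, -70, -82, -94, -106, -118 → -130 → -142 (−12 each step).
V: repeats blue → red → green; blue, red, green, blue, red, green, blue → red → green.
For the w, repeats black → grey → white: black, grey, white, black, grey, white, black → grey → white.
So the next two tuples are (u=-130, v=red, w=grey) and (u=-142, v=green, w=white).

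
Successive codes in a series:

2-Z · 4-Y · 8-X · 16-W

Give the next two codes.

32-V then 64-U

First component — ×2 each step: 2, 4, 8, 16 → 32 → 64.
Letter: letters move back 1 place in the alphabet, so Z, Y, X, W → V → U.
So the next two codes are 32-V and 64-U.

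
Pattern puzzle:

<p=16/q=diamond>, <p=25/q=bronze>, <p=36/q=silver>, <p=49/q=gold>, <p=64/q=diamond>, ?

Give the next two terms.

<p=81/q=bronze>, <p=100/q=silver>

P: perfect squares: 4², 5², 6², …, so 16, 25, 36, 49, 64 → 81 → 100.
For the q, repeats diamond → bronze → silver → gold: diamond, bronze, silver, gold, diamond → bronze → silver.
So the next two terms are <p=81/q=bronze> and <p=100/q=silver>.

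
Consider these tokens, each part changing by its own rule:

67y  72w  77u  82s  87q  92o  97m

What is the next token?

For the first component, +5 each step: 67, 72, 77, 82, 87, 92, 97 → 102.
Letter: letters move back 2 places in the alphabet, so y, w, u, s, q, o, m → k.
So the next token is 102k.

102k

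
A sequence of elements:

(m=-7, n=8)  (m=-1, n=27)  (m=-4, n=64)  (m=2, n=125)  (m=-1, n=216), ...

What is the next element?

M — alternating steps +6, −3, +6, −3, …: -7, -1, -4, 2, -1 → 5.
N: perfect cubes: 2³, 3³, 4³, …; 8, 27, 64, 125, 216 → 343.
So the next element is (m=5, n=343).

(m=5, n=343)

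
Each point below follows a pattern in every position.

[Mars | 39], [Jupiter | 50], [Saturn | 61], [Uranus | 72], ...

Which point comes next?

Planet — runs through the planets Mercury→Neptune: Mars, Jupiter, Saturn, Uranus → Neptune.
Second entry goes 39, 50, 61, 72 → 83 (+11 each step).
Putting it together: [Neptune | 83].

[Neptune | 83]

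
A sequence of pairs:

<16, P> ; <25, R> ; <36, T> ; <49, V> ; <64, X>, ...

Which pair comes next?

For the first slot, perfect squares: 4², 5², 6², …: 16, 25, 36, 49, 64 → 81.
Letter: P, R, T, V, X → Z (letters move forward 2 places in the alphabet).
Combining the parts gives <81, Z>.

<81, Z>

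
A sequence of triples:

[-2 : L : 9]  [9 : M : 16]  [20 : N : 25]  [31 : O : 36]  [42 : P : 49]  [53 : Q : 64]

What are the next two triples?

First component: +11 each step; -2, 9, 20, 31, 42, 53 → 64 → 75.
Letter: letters move forward 1 place in the alphabet, so L, M, N, O, P, Q → R → S.
Third component: 9, 16, 25, 36, 49, 64 → 81 → 100 (perfect squares: 3², 4², 5², …).
So the next two triples are [64 : R : 81] and [75 : S : 100].

[64 : R : 81], [75 : S : 100]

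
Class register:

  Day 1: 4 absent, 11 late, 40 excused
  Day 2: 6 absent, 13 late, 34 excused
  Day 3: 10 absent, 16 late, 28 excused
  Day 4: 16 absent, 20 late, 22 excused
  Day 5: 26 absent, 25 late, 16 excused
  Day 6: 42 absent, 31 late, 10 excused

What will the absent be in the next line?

Absent: each term is the sum of the two before it, so 4, 6, 10, 16, 26, 42 → 68.
Late — differences are 2, 3, 4, … (increasing by 1 each time): 11, 13, 16, 20, 25, 31 → 38.
Excused: −6 each step, so 40, 34, 28, 22, 16, 10 → 4.

68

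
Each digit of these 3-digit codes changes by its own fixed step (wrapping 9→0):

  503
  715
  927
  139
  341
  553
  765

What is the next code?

977

First digit: 5, 7, 9, 1, 3, 5, 7 → 9 (+2 each step, mod 10).
Second digit goes 0, 1, 2, 3, 4, 5, 6 → 7 (+1 each step, mod 10).
Third digit: +2 each step, mod 10, so 3, 5, 7, 9, 1, 3, 5 → 7.
So the next code is 977.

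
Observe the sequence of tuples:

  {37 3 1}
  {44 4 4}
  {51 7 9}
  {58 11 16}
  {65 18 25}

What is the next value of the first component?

72

First component: +7 each step, so 37, 44, 51, 58, 65 → 72.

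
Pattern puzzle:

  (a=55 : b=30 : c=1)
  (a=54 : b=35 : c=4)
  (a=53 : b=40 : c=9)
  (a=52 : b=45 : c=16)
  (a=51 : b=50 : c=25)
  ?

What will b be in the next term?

For the b, +5 each step: 30, 35, 40, 45, 50 → 55.

55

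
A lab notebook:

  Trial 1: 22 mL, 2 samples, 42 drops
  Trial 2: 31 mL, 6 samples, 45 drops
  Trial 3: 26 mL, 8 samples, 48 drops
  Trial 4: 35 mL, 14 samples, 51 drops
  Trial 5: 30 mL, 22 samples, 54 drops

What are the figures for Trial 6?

39 mL, 36 samples, 57 drops

For the mL, alternating steps +9, −5, +9, −5, …: 22, 31, 26, 35, 30 → 39.
Samples: 2, 6, 8, 14, 22 → 36 (each term is the sum of the two before it).
Drops: 42, 45, 48, 51, 54 → 57 (+3 each step).
Putting it together: 39 mL, 36 samples, 57 drops.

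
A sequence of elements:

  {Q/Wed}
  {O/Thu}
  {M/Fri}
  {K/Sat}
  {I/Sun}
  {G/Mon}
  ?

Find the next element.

{E/Tue}

Letter: Q, O, M, K, I, G → E (letters move back 2 places in the alphabet).
Day: Wed, Thu, Fri, Sat, Sun, Mon → Tue (runs through the weekdays Mon→Sun).
Combining the parts gives {E/Tue}.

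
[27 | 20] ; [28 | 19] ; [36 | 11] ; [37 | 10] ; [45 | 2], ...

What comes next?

[46 | 1]

First component: alternating steps +1, +8, +1, +8, …; 27, 28, 36, 37, 45 → 46.
Second component goes 20, 19, 11, 10, 2 → 1 (together with the first component always sums to 47).
Putting it together: [46 | 1].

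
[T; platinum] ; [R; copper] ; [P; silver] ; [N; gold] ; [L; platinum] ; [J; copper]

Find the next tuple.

[H; silver]

For the letter, letters move back 2 places in the alphabet: T, R, P, N, L, J → H.
For the metal, repeats platinum → copper → silver → gold: platinum, copper, silver, gold, platinum, copper → silver.
So the next tuple is [H; silver].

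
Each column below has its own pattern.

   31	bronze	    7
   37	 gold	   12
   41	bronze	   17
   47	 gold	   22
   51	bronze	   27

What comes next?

57  gold  32

First component goes 31, 37, 41, 47, 51 → 57 (alternating steps +6, +4, +6, +4, …).
Rank: alternates bronze ↔ gold; bronze, gold, bronze, gold, bronze → gold.
Third component: +5 each step; 7, 12, 17, 22, 27 → 32.
Putting it together: 57  gold  32.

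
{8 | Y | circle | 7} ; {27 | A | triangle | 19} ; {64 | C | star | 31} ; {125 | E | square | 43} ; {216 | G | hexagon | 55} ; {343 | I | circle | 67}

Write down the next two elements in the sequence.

{512 | K | triangle | 79}, {729 | M | star | 91}

First slot goes 8, 27, 64, 125, 216, 343 → 512 → 729 (perfect cubes: 2³, 3³, 4³, …).
Letter: letters move forward 2 places in the alphabet, wrapping Z→A, so Y, A, C, E, G, I → K → M.
Shape goes circle, triangle, star, square, hexagon, circle → triangle → star (repeats circle → triangle → star → square → hexagon).
Fourth slot goes 7, 19, 31, 43, 55, 67 → 79 → 91 (+12 each step).
Putting the parts together: {512 | K | triangle | 79} and then {729 | M | star | 91}.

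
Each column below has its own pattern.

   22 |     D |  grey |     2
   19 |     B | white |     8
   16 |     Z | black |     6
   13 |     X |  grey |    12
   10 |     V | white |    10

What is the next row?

First component: 22, 19, 16, 13, 10 → 7 (−3 each step).
Letter goes D, B, Z, X, V → T (letters move back 2 places in the alphabet, wrapping A→Z).
Shade: repeats grey → white → black; grey, white, black, grey, white → black.
For the fourth component, alternating steps +6, −2, +6, −2, …: 2, 8, 6, 12, 10 → 16.
Combining the parts gives 7  T  black  16.

7  T  black  16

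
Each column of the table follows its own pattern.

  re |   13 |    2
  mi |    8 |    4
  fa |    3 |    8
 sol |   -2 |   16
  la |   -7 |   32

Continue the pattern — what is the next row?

ti  -12  64

Note: runs through the solfège scale do→ti; re, mi, fa, sol, la → ti.
Second component: −5 each step, so 13, 8, 3, -2, -7 → -12.
Third component: 2, 4, 8, 16, 32 → 64 (×2 each step).
Putting it together: ti  -12  64.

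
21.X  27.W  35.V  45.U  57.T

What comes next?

First component: 21, 27, 35, 45, 57 → 71 (differences are 6, 8, 10, … (increasing by 2 each time)).
Letter goes X, W, V, U, T → S (letters move back 1 place in the alphabet).
So the next label is 71.S.

71.S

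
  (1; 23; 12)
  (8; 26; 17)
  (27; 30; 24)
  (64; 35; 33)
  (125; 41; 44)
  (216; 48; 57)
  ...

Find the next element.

(343; 56; 72)

First part: perfect cubes: 1³, 2³, 3³, …, so 1, 8, 27, 64, 125, 216 → 343.
Second part: differences are 3, 4, 5, … (increasing by 1 each time), so 23, 26, 30, 35, 41, 48 → 56.
Third part: 12, 17, 24, 33, 44, 57 → 72 (differences are 5, 7, 9, … (increasing by 2 each time)).
Combining the parts gives (343; 56; 72).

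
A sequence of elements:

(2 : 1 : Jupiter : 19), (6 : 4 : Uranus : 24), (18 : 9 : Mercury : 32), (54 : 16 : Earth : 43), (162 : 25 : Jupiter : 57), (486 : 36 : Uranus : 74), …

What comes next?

(1458 : 49 : Mercury : 94)

First slot: ×3 each step, so 2, 6, 18, 54, 162, 486 → 1458.
Second slot — perfect squares: 1², 2², 3², …: 1, 4, 9, 16, 25, 36 → 49.
Planet: repeats Jupiter → Uranus → Mercury → Earth; Jupiter, Uranus, Mercury, Earth, Jupiter, Uranus → Mercury.
Fourth slot — differences are 5, 8, 11, … (increasing by 3 each time): 19, 24, 32, 43, 57, 74 → 94.
Putting it together: (1458 : 49 : Mercury : 94).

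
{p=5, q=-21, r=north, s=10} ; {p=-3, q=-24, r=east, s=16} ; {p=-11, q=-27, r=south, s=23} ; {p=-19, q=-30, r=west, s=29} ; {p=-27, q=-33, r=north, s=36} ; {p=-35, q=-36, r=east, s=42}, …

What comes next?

{p=-43, q=-39, r=south, s=49}

P — −8 each step: 5, -3, -11, -19, -27, -35 → -43.
Q: -21, -24, -27, -30, -33, -36 → -39 (−3 each step).
For the r, repeats north → east → south → west: north, east, south, west, north, east → south.
S — alternating steps +6, +7, +6, +7, …: 10, 16, 23, 29, 36, 42 → 49.
So the next term is {p=-43, q=-39, r=south, s=49}.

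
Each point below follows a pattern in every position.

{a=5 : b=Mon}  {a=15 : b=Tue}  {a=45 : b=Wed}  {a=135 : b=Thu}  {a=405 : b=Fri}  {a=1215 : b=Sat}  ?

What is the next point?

{a=3645 : b=Sun}

A: 5, 15, 45, 135, 405, 1215 → 3645 (×3 each step).
B: runs through the weekdays Mon→Sun, so Mon, Tue, Wed, Thu, Fri, Sat → Sun.
So the next point is {a=3645 : b=Sun}.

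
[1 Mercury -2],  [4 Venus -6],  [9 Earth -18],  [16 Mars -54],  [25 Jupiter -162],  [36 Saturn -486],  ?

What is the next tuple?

First part: 1, 4, 9, 16, 25, 36 → 49 (perfect squares: 1², 2², 3², …).
Planet goes Mercury, Venus, Earth, Mars, Jupiter, Saturn → Uranus (runs through the planets Mercury→Neptune).
Third part — ×3 each step: -2, -6, -18, -54, -162, -486 → -1458.
So the next tuple is [49 Uranus -1458].

[49 Uranus -1458]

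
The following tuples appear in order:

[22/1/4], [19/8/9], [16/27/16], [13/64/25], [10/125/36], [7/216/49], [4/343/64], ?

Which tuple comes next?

First component: −3 each step; 22, 19, 16, 13, 10, 7, 4 → 1.
Second component: 1, 8, 27, 64, 125, 216, 343 → 512 (perfect cubes: 1³, 2³, 3³, …).
Third component: perfect squares: 2², 3², 4², …; 4, 9, 16, 25, 36, 49, 64 → 81.
So the next tuple is [1/512/81].

[1/512/81]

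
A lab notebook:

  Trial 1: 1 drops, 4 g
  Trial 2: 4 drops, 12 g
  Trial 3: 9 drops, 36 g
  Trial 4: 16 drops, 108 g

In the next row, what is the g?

G — ×3 each step: 4, 12, 36, 108 → 324.

324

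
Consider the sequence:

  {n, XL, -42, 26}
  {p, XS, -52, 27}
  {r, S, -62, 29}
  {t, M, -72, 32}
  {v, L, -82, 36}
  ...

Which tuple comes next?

{x, XL, -92, 41}

Letter — letters move forward 2 places in the alphabet: n, p, r, t, v → x.
Size: runs through clothing sizes XS→XL, so XL, XS, S, M, L → XL.
For the third coordinate, −10 each step: -42, -52, -62, -72, -82 → -92.
For the fourth coordinate, differences are 1, 2, 3, … (increasing by 1 each time): 26, 27, 29, 32, 36 → 41.
Putting it together: {x, XL, -92, 41}.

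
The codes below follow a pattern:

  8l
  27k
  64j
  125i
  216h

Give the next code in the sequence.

343g

First component: perfect cubes: 2³, 3³, 4³, …, so 8, 27, 64, 125, 216 → 343.
Letter — letters move back 1 place in the alphabet: l, k, j, i, h → g.
Combining the parts gives 343g.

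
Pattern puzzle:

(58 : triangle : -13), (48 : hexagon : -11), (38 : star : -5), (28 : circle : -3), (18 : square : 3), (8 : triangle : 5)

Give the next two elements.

(-2 : hexagon : 11), (-12 : star : 13)

First value: −10 each step, so 58, 48, 38, 28, 18, 8 → -2 → -12.
For the shape, repeats triangle → hexagon → star → circle → square: triangle, hexagon, star, circle, square, triangle → hexagon → star.
Third value — alternating steps +2, +6, +2, +6, …: -13, -11, -5, -3, 3, 5 → 11 → 13.
Putting the parts together: (-2 : hexagon : 11) and then (-12 : star : 13).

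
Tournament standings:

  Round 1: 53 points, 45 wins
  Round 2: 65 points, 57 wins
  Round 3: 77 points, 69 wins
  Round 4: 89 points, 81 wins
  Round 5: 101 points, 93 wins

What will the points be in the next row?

113

Points: +12 each step, so 53, 65, 77, 89, 101 → 113.
Wins: +12 each step, so 45, 57, 69, 81, 93 → 105.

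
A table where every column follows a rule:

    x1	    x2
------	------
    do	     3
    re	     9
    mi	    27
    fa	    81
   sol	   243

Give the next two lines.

Column x1 goes do, re, mi, fa, sol → la → ti (runs through the solfège scale do→ti).
For the column x2, ×3 each step: 3, 9, 27, 81, 243 → 729 → 2187.
So the next two lines are la  729 and ti  2187.

la  729; ti  2187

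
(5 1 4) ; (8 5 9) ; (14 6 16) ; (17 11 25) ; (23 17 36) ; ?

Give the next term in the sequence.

(26 28 49)

First value: 5, 8, 14, 17, 23 → 26 (alternating steps +3, +6, +3, +6, …).
Second value: 1, 5, 6, 11, 17 → 28 (each term is the sum of the two before it).
Third value goes 4, 9, 16, 25, 36 → 49 (perfect squares: 2², 3², 4², …).
So the next term is (26 28 49).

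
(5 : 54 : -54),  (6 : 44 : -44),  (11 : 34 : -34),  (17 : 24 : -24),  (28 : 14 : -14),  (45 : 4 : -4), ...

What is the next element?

(73 : -6 : 6)

First slot goes 5, 6, 11, 17, 28, 45 → 73 (each term is the sum of the two before it).
Second slot goes 54, 44, 34, 24, 14, 4 → -6 (−10 each step).
Third slot — always the negative of the second slot: -54, -44, -34, -24, -14, -4 → 6.
So the next element is (73 : -6 : 6).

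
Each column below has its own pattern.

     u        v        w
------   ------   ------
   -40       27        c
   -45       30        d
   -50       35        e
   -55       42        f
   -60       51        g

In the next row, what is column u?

Column u: −5 each step, so -40, -45, -50, -55, -60 → -65.

-65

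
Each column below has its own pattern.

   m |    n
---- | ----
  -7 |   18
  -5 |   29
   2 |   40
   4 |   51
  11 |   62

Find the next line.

Column m: -7, -5, 2, 4, 11 → 13 (alternating steps +2, +7, +2, +7, …).
Column n: +11 each step, so 18, 29, 40, 51, 62 → 73.
Combining the parts gives 13  73.

13  73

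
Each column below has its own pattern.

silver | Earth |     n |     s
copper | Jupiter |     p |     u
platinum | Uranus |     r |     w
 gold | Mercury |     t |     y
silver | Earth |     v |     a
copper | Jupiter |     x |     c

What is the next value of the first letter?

For the first letter, letters move forward 2 places in the alphabet: n, p, r, t, v, x → z.

z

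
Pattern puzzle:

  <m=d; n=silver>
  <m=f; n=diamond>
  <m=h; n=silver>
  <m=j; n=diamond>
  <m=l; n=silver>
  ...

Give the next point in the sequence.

<m=n; n=diamond>

M goes d, f, h, j, l → n (letters move forward 2 places in the alphabet).
N: alternates silver ↔ diamond, so silver, diamond, silver, diamond, silver → diamond.
Putting it together: <m=n; n=diamond>.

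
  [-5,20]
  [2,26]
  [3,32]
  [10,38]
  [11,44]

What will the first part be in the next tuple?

18

First part: alternating steps +7, +1, +7, +1, …, so -5, 2, 3, 10, 11 → 18.
Second part goes 20, 26, 32, 38, 44 → 50 (+6 each step).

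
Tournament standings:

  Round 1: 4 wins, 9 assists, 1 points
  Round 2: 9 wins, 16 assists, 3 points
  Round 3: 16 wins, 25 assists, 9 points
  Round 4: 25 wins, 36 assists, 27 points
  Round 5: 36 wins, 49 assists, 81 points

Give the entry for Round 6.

49 wins, 64 assists, 243 points

Wins goes 4, 9, 16, 25, 36 → 49 (perfect squares: 2², 3², 4², …).
For the assists, perfect squares: 3², 4², 5², …: 9, 16, 25, 36, 49 → 64.
For the points, ×3 each step: 1, 3, 9, 27, 81 → 243.
Combining the parts gives 49 wins, 64 assists, 243 points.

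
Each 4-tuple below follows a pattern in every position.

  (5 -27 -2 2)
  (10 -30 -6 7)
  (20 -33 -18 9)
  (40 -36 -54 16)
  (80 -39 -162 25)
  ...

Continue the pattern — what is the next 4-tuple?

(160 -42 -486 41)

First value goes 5, 10, 20, 40, 80 → 160 (×2 each step).
Second value goes -27, -30, -33, -36, -39 → -42 (−3 each step).
Third value goes -2, -6, -18, -54, -162 → -486 (×3 each step).
Fourth value: each term is the sum of the two before it, so 2, 7, 9, 16, 25 → 41.
Putting it together: (160 -42 -486 41).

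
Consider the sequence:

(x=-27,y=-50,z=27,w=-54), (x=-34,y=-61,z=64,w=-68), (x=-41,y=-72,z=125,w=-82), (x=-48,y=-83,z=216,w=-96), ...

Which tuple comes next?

X: -27, -34, -41, -48 → -55 (−7 each step).
Y — −11 each step: -50, -61, -72, -83 → -94.
Z — perfect cubes: 3³, 4³, 5³, …: 27, 64, 125, 216 → 343.
W — always 2 × the x: -54, -68, -82, -96 → -110.
Combining the parts gives (x=-55,y=-94,z=343,w=-110).

(x=-55,y=-94,z=343,w=-110)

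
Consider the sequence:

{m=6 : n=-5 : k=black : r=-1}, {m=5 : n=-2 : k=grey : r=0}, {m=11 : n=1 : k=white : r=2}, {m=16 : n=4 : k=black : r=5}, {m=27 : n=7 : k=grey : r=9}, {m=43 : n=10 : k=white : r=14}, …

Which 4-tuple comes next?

{m=70 : n=13 : k=black : r=20}

For the m, each term is the sum of the two before it: 6, 5, 11, 16, 27, 43 → 70.
N: +3 each step, so -5, -2, 1, 4, 7, 10 → 13.
K: repeats black → grey → white, so black, grey, white, black, grey, white → black.
R: -1, 0, 2, 5, 9, 14 → 20 (differences are 1, 2, 3, … (increasing by 1 each time)).
So the next 4-tuple is {m=70 : n=13 : k=black : r=20}.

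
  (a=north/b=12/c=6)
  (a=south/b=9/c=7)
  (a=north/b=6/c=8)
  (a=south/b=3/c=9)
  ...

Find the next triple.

A — alternates north ↔ south: north, south, north, south → north.
B goes 12, 9, 6, 3 → 0 (−3 each step).
C — +1 each step: 6, 7, 8, 9 → 10.
Combining the parts gives (a=north/b=0/c=10).

(a=north/b=0/c=10)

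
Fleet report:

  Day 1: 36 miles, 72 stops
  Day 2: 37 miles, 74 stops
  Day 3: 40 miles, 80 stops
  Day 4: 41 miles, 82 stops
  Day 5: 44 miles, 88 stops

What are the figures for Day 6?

Miles: alternating steps +1, +3, +1, +3, …; 36, 37, 40, 41, 44 → 45.
Stops: 72, 74, 80, 82, 88 → 90 (always 2 × the miles).
So the next record is 45 miles, 90 stops.

45 miles, 90 stops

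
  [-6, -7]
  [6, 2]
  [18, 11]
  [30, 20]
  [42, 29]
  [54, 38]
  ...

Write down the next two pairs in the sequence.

First component: +12 each step; -6, 6, 18, 30, 42, 54 → 66 → 78.
Second component — +9 each step: -7, 2, 11, 20, 29, 38 → 47 → 56.
So the next two pairs are [66, 47] and [78, 56].

[66, 47], [78, 56]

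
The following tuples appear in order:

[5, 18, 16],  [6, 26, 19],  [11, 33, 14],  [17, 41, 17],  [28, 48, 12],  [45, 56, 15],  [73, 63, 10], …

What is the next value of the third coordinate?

First coordinate — each term is the sum of the two before it: 5, 6, 11, 17, 28, 45, 73 → 118.
Second coordinate: alternating steps +8, +7, +8, +7, …, so 18, 26, 33, 41, 48, 56, 63 → 71.
Third coordinate goes 16, 19, 14, 17, 12, 15, 10 → 13 (alternating steps +3, −5, +3, −5, …).

13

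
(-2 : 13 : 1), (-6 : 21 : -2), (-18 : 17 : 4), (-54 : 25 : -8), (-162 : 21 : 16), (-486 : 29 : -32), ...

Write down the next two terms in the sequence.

First value — ×3 each step: -2, -6, -18, -54, -162, -486 → -1458 → -4374.
Second value goes 13, 21, 17, 25, 21, 29 → 25 → 33 (alternating steps +8, −4, +8, −4, …).
Third value — ×(-2) each step: 1, -2, 4, -8, 16, -32 → 64 → -128.
Putting the parts together: (-1458 : 25 : 64) and then (-4374 : 33 : -128).

(-1458 : 25 : 64), (-4374 : 33 : -128)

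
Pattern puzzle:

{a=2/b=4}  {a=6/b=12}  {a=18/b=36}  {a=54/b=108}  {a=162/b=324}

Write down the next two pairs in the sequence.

{a=486/b=972}, {a=1458/b=2916}

A goes 2, 6, 18, 54, 162 → 486 → 1458 (×3 each step).
B — always 2 × the a: 4, 12, 36, 108, 324 → 972 → 2916.
Putting the parts together: {a=486/b=972} and then {a=1458/b=2916}.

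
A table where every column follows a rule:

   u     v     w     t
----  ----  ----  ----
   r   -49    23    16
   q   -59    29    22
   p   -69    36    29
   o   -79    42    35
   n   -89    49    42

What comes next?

Column u: letters move back 1 place in the alphabet; r, q, p, o, n → m.
Column v — −10 each step: -49, -59, -69, -79, -89 → -99.
Column w goes 23, 29, 36, 42, 49 → 55 (alternating steps +6, +7, +6, +7, …).
Column t: 16, 22, 29, 35, 42 → 48 (always 7 less than the column w).
Combining the parts gives m  -99  55  48.

m  -99  55  48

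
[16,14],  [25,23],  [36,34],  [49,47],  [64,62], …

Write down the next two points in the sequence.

For the first value, perfect squares: 4², 5², 6², …: 16, 25, 36, 49, 64 → 81 → 100.
Second value: always 2 less than the first value, so 14, 23, 34, 47, 62 → 79 → 98.
So the next two points are [81,79] and [100,98].

[81,79], [100,98]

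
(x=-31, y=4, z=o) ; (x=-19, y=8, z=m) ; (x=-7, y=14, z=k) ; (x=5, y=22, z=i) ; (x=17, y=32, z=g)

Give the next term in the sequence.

(x=29, y=44, z=e)

X: +12 each step; -31, -19, -7, 5, 17 → 29.
Y: 4, 8, 14, 22, 32 → 44 (differences are 4, 6, 8, … (increasing by 2 each time)).
Z: letters move back 2 places in the alphabet, so o, m, k, i, g → e.
Putting it together: (x=29, y=44, z=e).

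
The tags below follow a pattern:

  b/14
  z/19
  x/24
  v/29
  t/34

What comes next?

r/39

Letter: letters move back 2 places in the alphabet, wrapping A→Z, so b, z, x, v, t → r.
Second component — +5 each step: 14, 19, 24, 29, 34 → 39.
Putting it together: r/39.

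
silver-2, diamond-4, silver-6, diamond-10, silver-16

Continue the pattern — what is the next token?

diamond-26

Rank: alternates silver ↔ diamond; silver, diamond, silver, diamond, silver → diamond.
Second component: 2, 4, 6, 10, 16 → 26 (each term is the sum of the two before it).
Combining the parts gives diamond-26.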